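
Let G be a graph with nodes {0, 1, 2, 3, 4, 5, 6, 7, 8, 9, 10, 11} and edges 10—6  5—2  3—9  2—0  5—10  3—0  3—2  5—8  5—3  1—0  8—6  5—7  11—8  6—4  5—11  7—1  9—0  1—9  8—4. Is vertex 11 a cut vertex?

Deleting 11 leaves 1 component (was 1) (its neighbors 5, 8 remain connected to each other), so 11 is not a cut vertex.

No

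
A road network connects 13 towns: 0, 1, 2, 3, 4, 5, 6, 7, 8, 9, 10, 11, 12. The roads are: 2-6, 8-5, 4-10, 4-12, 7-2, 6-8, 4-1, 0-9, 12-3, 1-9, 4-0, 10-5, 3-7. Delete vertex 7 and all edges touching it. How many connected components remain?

With 7 gone, the remaining components are: {11}; {0, 1, 2, 3, 4, 5, 6, 8, 9, 10, 12}.
That is 2 components.

2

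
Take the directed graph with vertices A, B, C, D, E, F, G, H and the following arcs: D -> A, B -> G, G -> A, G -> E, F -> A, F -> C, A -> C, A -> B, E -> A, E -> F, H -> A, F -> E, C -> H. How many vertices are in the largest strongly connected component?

{A, B, C, E, F, G, H} are all mutually reachable — one SCC of size 7.
{D} is an SCC by itself.
The largest has 7 vertices.

7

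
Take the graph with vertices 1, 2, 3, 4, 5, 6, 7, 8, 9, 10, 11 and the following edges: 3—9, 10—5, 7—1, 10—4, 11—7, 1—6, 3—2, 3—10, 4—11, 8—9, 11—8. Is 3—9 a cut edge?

After removing 3—9, the path 3-10-4-11-8-9 still connects them, so the edge is not a bridge.

No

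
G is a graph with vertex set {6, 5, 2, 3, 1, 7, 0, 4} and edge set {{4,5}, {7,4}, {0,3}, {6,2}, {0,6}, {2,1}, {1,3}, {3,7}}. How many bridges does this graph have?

3

The edges on the cycle 0-6-2-1-3-0 are not bridges since each lies on that cycle.
But removing 3 - 7 disconnects 3 from 7; removing 4 - 5 disconnects 4 from 5; removing 7 - 4 disconnects 7 from 4 — these are bridges.
That makes 3 bridges.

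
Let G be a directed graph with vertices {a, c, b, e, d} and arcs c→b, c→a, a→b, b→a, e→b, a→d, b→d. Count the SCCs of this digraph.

4

{a, b} are all mutually reachable — one SCC of size 2.
{d} is an SCC by itself.
{c} is an SCC by itself.
{e} is an SCC by itself.
That gives 4 strongly connected components.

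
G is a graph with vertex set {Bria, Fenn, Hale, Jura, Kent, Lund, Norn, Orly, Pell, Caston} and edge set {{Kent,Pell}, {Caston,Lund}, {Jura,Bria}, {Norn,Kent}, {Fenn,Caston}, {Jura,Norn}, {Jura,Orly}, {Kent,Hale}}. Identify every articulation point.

Removing Jura increases the component count from 2 to 4, so Jura is a cut vertex.
Removing Kent increases the component count from 2 to 4, so Kent is a cut vertex.
Removing Norn increases the component count from 2 to 3, so Norn is a cut vertex.
Likewise Caston is a cut vertex.
By contrast removing Hale leaves 2 components; it is not a cut vertex. No other vertex is a cut vertex either.

Jura, Kent, Norn, Caston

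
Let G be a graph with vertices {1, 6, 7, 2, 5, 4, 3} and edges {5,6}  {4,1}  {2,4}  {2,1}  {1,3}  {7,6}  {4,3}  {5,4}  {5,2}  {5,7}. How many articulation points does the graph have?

Removing 5 increases the component count from 1 to 2, so 5 is a cut vertex.
By contrast removing 7 leaves 1 component; it is not a cut vertex. No other vertex is a cut vertex either.

1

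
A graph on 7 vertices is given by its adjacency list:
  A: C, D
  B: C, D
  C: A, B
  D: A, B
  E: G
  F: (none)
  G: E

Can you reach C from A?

Yes

From A we can reach A, B, C, D, which includes C.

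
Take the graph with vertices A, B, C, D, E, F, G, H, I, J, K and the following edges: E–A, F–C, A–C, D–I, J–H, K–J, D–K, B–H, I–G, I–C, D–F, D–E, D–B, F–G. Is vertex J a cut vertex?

Deleting J leaves 1 component (was 1) (its neighbors H, K remain connected to each other), so J is not a cut vertex.

No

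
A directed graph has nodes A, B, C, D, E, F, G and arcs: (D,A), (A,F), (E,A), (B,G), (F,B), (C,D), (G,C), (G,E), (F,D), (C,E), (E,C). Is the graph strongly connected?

Yes

From E we can reach every vertex (A, B, C, D, E, F, G), and every vertex can reach E (A, B, C, D, E, F, G). So the whole graph is one strongly connected component.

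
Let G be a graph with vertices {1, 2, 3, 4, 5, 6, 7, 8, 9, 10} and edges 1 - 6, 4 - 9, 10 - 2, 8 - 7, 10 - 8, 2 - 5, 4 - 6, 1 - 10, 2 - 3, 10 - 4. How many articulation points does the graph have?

Removing 2 increases the component count from 1 to 3, so 2 is a cut vertex.
Removing 4 increases the component count from 1 to 2, so 4 is a cut vertex.
Removing 8 increases the component count from 1 to 2, so 8 is a cut vertex.
Likewise 10 is a cut vertex.
By contrast removing 6 leaves 1 component; it is not a cut vertex. No other vertex is a cut vertex either.

4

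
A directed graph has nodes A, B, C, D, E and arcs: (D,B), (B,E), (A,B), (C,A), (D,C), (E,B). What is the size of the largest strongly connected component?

2

{B, E} are all mutually reachable — one SCC of size 2.
{C} is an SCC by itself.
{A} is an SCC by itself.
{D} is an SCC by itself.
The largest has 2 vertices.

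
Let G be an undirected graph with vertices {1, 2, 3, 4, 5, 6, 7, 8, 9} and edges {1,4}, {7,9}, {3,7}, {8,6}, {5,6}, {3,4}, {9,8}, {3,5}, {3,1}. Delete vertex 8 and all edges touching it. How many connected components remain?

With 8 gone, the remaining components are: {2}; {1, 3, 4, 5, 6, 7, 9}.
That is 2 components.

2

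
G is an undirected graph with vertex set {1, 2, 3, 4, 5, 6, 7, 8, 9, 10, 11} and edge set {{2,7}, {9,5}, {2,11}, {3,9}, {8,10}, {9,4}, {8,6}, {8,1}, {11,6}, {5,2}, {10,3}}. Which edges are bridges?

The edges on the cycle 8-10-3-9-5-2-11-6-8 are not bridges since each lies on that cycle.
But removing 4–9 disconnects 4 from 9; removing 7–2 disconnects 7 from 2; removing 8–1 disconnects 8 from 1 — these are bridges.

1-8, 2-7, 4-9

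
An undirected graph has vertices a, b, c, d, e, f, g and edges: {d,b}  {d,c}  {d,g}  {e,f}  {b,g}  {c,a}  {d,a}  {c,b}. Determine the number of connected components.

Starting from e we can reach e, f. That is one component of size 2.
Starting from a we can reach a, b, c, d, g. That is one component of size 5.
Total: 2 components.

2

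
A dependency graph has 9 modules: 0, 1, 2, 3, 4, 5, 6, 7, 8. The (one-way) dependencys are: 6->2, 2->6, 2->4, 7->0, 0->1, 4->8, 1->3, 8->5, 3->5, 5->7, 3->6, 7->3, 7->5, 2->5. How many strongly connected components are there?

1

{0, 1, 2, 3, 4, 5, 6, 7, 8} are all mutually reachable — one SCC of size 9.
That gives 1 strongly connected component.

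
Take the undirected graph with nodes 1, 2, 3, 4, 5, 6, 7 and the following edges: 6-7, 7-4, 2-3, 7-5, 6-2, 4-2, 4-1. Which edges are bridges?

The edges on the cycle 6-7-4-2-6 are not bridges since each lies on that cycle.
But removing 7-5 disconnects 7 from 5; removing 2-3 disconnects 2 from 3; removing 4-1 disconnects 4 from 1 — these are bridges.

1-4, 2-3, 5-7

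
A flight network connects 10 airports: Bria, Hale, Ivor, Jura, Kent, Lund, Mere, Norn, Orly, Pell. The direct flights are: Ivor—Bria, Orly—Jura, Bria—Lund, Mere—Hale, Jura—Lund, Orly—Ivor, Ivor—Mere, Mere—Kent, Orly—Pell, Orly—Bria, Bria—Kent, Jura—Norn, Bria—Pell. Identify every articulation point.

Removing Jura increases the component count from 1 to 2, so Jura is a cut vertex.
Removing Mere increases the component count from 1 to 2, so Mere is a cut vertex.
By contrast removing Lund leaves 1 component; it is not a cut vertex. No other vertex is a cut vertex either.

Jura, Mere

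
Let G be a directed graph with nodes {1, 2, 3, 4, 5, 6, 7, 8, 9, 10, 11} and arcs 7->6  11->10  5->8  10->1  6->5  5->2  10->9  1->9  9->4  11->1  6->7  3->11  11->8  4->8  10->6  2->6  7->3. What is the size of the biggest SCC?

{2, 3, 5, 6, 7, 10, 11} are all mutually reachable — one SCC of size 7.
{1} is an SCC by itself.
{8} is an SCC by itself.
{9} is an SCC by itself.
{4} is an SCC by itself.
The largest has 7 vertices.

7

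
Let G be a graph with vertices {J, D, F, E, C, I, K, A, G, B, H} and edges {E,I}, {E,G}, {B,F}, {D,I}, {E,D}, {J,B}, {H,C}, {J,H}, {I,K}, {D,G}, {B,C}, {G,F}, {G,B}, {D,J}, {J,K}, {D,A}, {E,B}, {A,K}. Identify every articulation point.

Removing K, for instance, still leaves 1 component. No single vertex removal increases the component count — the graph has no articulation points.

none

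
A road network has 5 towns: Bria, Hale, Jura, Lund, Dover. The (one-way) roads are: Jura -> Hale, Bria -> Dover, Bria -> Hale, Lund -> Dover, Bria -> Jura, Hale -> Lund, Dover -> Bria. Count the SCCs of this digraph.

1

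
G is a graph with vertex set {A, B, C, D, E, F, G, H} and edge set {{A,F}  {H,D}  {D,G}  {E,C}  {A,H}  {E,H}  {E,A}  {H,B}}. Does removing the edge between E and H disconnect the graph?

After removing E - H, the path E-A-H still connects them, so the edge is not a bridge.

No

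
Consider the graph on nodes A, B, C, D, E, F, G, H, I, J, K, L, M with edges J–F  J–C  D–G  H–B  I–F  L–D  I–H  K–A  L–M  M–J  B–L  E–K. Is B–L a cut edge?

After removing B–L, the path B-H-I-F-J-M-L still connects them, so the edge is not a bridge.

No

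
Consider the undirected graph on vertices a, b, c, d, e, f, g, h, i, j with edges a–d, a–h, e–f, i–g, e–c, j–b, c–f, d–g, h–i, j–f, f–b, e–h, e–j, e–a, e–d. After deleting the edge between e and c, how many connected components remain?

1

e and c are still connected via e-f-c, so the component count stays at 1.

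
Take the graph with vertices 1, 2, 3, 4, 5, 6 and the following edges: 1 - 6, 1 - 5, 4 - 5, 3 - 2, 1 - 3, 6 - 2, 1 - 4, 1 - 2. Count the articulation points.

Removing 1 increases the component count from 1 to 2, so 1 is a cut vertex.
By contrast removing 4 leaves 1 component; it is not a cut vertex. No other vertex is a cut vertex either.

1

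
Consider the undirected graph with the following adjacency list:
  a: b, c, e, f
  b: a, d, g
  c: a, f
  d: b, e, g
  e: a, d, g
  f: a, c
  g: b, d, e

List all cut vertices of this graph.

a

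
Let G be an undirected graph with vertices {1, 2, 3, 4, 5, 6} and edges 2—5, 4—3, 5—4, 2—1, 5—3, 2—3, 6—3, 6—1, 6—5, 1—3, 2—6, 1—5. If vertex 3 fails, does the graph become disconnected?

Deleting 3 leaves 1 component (was 1) (its neighbors 1, 2, 4, 5, 6 remain connected to each other), so 3 is not a cut vertex.

No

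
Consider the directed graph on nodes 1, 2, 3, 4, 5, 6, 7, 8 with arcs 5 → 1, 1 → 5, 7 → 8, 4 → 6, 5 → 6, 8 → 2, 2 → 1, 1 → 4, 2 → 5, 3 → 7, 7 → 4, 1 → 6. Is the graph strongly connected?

There is no directed path from 2 to 8, so the graph is not strongly connected.

No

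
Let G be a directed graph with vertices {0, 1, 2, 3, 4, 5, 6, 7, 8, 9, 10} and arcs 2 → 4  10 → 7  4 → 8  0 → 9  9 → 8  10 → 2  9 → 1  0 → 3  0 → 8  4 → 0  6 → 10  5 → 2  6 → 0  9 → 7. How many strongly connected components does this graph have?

{10} is an SCC by itself.
{8} is an SCC by itself.
{2} is an SCC by itself.
{6} is an SCC by itself.
{9} is an SCC by itself.
(and 6 more singleton SCCs)
That gives 11 strongly connected components.

11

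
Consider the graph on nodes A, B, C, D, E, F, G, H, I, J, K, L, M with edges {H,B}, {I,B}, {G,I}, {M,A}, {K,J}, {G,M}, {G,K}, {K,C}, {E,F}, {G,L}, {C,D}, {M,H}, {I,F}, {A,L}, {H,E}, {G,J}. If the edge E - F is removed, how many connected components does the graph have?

E and F are still connected via E-H-B-I-F, so the component count stays at 1.

1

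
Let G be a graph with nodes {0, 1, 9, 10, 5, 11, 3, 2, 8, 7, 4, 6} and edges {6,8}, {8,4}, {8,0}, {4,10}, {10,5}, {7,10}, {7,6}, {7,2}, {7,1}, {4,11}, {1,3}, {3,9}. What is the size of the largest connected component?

12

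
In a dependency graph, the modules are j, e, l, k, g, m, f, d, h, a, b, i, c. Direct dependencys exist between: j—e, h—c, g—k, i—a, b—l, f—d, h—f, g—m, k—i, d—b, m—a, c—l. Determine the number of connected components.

Starting from e we can reach e, j. That is one component of size 2.
Starting from a we can reach a, g, i, k, m. That is one component of size 5.
Starting from b we can reach b, c, d, f, h, l. That is one component of size 6.
Total: 3 components.

3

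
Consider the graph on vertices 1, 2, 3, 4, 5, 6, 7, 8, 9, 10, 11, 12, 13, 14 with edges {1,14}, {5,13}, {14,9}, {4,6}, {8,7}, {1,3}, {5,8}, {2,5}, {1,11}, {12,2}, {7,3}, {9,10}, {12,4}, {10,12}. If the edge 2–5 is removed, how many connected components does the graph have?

1

2 and 5 are still connected via 2-12-10-9-14-1-3-7-8-5, so the component count stays at 1.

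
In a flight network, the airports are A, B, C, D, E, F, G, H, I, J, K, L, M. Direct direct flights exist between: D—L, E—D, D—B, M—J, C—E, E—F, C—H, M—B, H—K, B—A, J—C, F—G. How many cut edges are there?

The edges on the cycle M-J-C-E-D-B-M are not bridges since each lies on that cycle.
But removing C—H disconnects C from H; removing E—F disconnects E from F; removing G—F disconnects G from F; removing B—A disconnects B from A — these are bridges.
In total 6 edges are bridges.

6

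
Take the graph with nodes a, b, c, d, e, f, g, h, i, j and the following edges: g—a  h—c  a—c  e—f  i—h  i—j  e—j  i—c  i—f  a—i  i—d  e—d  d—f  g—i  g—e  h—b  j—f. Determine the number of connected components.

Starting from a we can reach a, b, c, d, e, f, g, h, i, j. That is one component of size 10.
Total: 1 component.

1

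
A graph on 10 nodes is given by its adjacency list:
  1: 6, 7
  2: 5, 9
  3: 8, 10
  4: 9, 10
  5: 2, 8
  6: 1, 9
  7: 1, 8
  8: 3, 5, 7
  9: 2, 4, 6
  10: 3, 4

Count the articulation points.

0

Removing 7, for instance, still leaves 1 component. No single vertex removal increases the component count — the graph has no articulation points.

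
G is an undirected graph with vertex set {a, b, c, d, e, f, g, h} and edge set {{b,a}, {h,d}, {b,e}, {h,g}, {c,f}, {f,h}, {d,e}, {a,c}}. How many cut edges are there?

The edges on the cycle b-a-c-f-h-d-e-b are not bridges since each lies on that cycle.
But removing h-g disconnects h from g — this is a bridge.

1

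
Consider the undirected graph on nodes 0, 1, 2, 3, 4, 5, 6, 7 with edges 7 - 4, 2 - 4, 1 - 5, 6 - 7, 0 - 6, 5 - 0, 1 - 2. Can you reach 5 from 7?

From 7 we can reach 0, 1, 2, 4, 5, 6, 7, which includes 5.

Yes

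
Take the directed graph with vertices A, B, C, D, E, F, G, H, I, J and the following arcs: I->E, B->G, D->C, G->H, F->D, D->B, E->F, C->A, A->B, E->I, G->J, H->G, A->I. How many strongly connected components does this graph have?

4

{A, C, D, E, F, I} are all mutually reachable — one SCC of size 6.
{G, H} are all mutually reachable — one SCC of size 2.
{B} is an SCC by itself.
{J} is an SCC by itself.
That gives 4 strongly connected components.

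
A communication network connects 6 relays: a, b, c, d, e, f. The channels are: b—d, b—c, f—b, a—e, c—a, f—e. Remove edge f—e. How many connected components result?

f and e are still connected via f-b-c-a-e, so the component count stays at 1.

1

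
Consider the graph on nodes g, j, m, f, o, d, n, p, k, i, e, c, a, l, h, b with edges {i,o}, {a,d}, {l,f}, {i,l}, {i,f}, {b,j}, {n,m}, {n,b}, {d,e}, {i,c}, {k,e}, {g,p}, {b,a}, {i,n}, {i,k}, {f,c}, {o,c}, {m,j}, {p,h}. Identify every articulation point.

Removing i increases the component count from 2 to 3, so i is a cut vertex.
Removing p increases the component count from 2 to 3, so p is a cut vertex.
By contrast removing o leaves 2 components; it is not a cut vertex. No other vertex is a cut vertex either.

i, p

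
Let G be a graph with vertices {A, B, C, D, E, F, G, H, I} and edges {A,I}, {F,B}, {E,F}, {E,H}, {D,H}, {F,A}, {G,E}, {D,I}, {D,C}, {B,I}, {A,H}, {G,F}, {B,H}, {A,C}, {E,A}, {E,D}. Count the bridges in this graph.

The edges on the cycle G-E-D-I-A-F-G are not bridges since each lies on that cycle.
Every edge lies on some cycle, so there are no bridges.

0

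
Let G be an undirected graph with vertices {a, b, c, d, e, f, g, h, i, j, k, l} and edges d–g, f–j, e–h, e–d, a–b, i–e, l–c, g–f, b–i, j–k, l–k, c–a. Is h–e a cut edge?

Removing h–e leaves no path between h and e: the component count goes from 1 to 2. So it is a bridge.

Yes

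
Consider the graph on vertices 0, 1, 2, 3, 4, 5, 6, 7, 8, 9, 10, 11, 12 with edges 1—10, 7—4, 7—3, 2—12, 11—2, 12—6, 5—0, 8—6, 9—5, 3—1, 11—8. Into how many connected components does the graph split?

Starting from 0 we can reach 0, 5, 9. That is one component of size 3.
Starting from 2 we can reach 2, 6, 8, 11, 12. That is one component of size 5.
Starting from 1 we can reach 1, 3, 4, 7, 10. That is one component of size 5.
Total: 3 components.

3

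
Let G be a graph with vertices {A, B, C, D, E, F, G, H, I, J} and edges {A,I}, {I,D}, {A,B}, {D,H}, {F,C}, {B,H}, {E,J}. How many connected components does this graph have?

4

G is isolated — a component by itself.
Starting from C we can reach C, F. That is one component of size 2.
Starting from E we can reach E, J. That is one component of size 2.
Starting from A we can reach A, B, D, H, I. That is one component of size 5.
Total: 4 components.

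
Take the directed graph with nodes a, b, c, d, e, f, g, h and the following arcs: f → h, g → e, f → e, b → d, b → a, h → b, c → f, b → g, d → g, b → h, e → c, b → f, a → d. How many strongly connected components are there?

{a, b, c, d, e, f, g, h} are all mutually reachable — one SCC of size 8.
That gives 1 strongly connected component.

1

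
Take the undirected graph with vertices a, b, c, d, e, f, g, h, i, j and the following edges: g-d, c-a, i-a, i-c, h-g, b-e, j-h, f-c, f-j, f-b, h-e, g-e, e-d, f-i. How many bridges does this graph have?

The edges on the cycle h-g-d-e-h are not bridges since each lies on that cycle.
Every edge lies on some cycle, so there are no bridges.

0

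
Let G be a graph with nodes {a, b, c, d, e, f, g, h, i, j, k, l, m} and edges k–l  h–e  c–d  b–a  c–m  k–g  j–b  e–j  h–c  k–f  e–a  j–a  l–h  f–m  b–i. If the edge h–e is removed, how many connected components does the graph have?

Before removal there is 1 component.
h–e is a bridge — removing it separates h's side from e's side.
After removal: 2 components.

2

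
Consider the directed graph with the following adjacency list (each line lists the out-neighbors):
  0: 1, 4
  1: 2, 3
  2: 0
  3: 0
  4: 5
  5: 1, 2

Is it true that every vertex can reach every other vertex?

From 2 we can reach every vertex (0, 1, 2, 3, 4, 5), and every vertex can reach 2 (0, 1, 2, 3, 4, 5). So the whole graph is one strongly connected component.

Yes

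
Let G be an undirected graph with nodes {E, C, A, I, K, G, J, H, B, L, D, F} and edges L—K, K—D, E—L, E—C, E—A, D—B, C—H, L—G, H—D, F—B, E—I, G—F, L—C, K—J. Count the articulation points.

2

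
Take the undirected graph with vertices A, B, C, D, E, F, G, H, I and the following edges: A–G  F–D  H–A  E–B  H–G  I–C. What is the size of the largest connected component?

3

Starting from C we can reach C, I. That is one component of size 2.
Starting from D we can reach D, F. That is one component of size 2.
Starting from B we can reach B, E. That is one component of size 2.
Starting from A we can reach A, G, H. That is one component of size 3.
The largest has 3 vertices.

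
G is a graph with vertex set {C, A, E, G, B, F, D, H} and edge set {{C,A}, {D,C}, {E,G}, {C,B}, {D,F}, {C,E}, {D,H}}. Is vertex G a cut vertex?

No

Deleting G leaves 1 component (was 1), so G is not a cut vertex.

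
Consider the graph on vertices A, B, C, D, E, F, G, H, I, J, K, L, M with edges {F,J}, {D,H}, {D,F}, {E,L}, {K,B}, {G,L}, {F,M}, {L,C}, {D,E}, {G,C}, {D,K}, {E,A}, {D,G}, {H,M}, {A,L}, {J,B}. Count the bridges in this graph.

0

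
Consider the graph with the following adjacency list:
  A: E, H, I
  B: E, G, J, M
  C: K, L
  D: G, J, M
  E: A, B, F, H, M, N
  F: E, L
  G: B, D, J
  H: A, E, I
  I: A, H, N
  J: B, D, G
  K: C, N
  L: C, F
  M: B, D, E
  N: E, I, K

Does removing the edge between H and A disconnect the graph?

After removing H-A, the path H-E-A still connects them, so the edge is not a bridge.

No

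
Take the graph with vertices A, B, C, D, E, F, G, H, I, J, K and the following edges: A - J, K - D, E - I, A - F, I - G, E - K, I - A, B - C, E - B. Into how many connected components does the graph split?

2

H is isolated — a component by itself.
Starting from A we can reach A, B, C, D, E, F, G, I, J, K. That is one component of size 10.
Total: 2 components.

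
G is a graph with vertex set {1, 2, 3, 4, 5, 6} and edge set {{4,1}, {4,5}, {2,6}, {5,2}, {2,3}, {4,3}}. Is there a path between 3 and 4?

Yes

From 3 we can reach 1, 2, 3, 4, 5, 6, which includes 4.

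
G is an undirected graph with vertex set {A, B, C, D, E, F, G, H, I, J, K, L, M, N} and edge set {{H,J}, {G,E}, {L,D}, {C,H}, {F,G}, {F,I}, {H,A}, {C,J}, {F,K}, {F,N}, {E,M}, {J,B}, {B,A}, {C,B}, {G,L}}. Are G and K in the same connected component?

From G we can reach D, E, F, G, I, K, L, M, N, which includes K.

Yes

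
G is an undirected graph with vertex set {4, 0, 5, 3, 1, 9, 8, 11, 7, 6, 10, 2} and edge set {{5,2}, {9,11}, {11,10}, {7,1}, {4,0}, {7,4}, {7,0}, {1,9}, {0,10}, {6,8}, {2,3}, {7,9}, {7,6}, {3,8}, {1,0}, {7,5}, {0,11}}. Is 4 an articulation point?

No

Deleting 4 leaves 1 component (was 1) (its neighbors 0, 7 remain connected to each other), so 4 is not a cut vertex.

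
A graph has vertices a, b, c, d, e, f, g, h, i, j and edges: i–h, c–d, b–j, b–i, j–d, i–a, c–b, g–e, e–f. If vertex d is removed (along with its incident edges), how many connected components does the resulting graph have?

2

With d gone, the remaining components are: {e, f, g}; {a, b, c, h, i, j}.
That is 2 components.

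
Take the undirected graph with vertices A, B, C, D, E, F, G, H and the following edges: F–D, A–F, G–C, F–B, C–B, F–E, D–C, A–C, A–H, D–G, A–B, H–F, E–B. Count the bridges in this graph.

The edges on the cycle A-H-F-D-G-C-A are not bridges since each lies on that cycle.
Every edge lies on some cycle, so there are no bridges.

0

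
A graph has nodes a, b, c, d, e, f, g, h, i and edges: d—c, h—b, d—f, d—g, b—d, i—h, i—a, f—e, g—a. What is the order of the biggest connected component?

Starting from a we can reach a, b, c, d, e, f, g, h, i. That is one component of size 9.
The largest has 9 vertices.

9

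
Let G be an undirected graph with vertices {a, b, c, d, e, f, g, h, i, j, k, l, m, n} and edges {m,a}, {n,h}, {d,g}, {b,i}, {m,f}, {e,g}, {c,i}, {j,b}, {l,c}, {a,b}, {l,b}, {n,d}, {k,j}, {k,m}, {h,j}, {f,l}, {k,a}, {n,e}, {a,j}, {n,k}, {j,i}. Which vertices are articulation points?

n

Removing n increases the component count from 1 to 2, so n is a cut vertex.
By contrast removing m leaves 1 component; it is not a cut vertex. No other vertex is a cut vertex either.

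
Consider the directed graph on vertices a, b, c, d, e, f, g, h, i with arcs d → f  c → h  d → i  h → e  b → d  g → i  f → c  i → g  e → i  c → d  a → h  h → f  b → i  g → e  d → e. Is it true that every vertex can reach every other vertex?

No

There is no directed path from b to a, so the graph is not strongly connected.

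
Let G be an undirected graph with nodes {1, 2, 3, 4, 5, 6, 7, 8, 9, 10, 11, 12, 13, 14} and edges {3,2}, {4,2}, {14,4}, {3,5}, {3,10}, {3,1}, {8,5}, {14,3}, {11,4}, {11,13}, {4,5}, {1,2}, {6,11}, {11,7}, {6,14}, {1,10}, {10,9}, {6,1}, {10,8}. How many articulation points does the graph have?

Removing 10 increases the component count from 2 to 3, so 10 is a cut vertex.
Removing 11 increases the component count from 2 to 4, so 11 is a cut vertex.
By contrast removing 2 leaves 2 components; it is not a cut vertex. No other vertex is a cut vertex either.

2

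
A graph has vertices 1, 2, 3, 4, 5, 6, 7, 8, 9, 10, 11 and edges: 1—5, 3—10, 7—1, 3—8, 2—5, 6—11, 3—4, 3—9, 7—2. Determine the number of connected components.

Starting from 6 we can reach 6, 11. That is one component of size 2.
Starting from 1 we can reach 1, 2, 5, 7. That is one component of size 4.
Starting from 3 we can reach 3, 4, 8, 9, 10. That is one component of size 5.
Total: 3 components.

3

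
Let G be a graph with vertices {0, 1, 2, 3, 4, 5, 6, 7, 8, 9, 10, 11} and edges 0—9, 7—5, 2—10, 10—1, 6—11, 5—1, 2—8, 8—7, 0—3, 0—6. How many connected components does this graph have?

3

4 is isolated — a component by itself.
Starting from 0 we can reach 0, 3, 6, 9, 11. That is one component of size 5.
Starting from 1 we can reach 1, 2, 5, 7, 8, 10. That is one component of size 6.
Total: 3 components.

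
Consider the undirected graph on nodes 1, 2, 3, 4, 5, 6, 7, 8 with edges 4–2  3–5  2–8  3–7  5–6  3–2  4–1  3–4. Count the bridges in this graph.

The edges on the cycle 3-4-2-3 are not bridges since each lies on that cycle.
But removing 4–1 disconnects 4 from 1; removing 3–5 disconnects 3 from 5; removing 5–6 disconnects 5 from 6; removing 2–8 disconnects 2 from 8 — these are bridges.
In total 5 edges are bridges.

5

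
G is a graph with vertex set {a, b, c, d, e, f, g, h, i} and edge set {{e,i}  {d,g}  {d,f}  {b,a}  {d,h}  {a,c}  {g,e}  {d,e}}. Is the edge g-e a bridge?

No

After removing g-e, the path g-d-e still connects them, so the edge is not a bridge.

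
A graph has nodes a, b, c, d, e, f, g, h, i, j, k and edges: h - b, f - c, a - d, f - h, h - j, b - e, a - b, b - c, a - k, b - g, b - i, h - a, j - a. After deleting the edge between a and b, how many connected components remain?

a and b are still connected via a-h-b, so the component count stays at 1.

1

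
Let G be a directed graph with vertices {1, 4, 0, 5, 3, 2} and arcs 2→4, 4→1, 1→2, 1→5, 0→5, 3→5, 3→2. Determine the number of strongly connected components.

4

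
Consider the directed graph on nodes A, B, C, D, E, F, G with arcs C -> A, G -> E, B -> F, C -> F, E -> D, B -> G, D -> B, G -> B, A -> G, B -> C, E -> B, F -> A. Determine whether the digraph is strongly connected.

From D we can reach every vertex (A, B, C, D, E, F, G), and every vertex can reach D (A, B, C, D, E, F, G). So the whole graph is one strongly connected component.

Yes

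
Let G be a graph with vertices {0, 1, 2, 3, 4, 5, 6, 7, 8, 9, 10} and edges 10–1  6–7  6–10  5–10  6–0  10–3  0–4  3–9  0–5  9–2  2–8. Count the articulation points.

6

Removing 0 increases the component count from 1 to 2, so 0 is a cut vertex.
Removing 2 increases the component count from 1 to 2, so 2 is a cut vertex.
Removing 3 increases the component count from 1 to 2, so 3 is a cut vertex.
Likewise 6, 9, 10 are cut vertices.
By contrast removing 1 leaves 1 component; it is not a cut vertex. No other vertex is a cut vertex either.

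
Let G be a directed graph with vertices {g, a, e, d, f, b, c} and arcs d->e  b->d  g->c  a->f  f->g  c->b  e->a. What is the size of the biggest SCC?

{a, b, c, d, e, f, g} are all mutually reachable — one SCC of size 7.
The largest has 7 vertices.

7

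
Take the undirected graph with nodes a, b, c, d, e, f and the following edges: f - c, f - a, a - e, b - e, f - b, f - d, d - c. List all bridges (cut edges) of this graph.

none

The edges on the cycle f-d-c-f are not bridges since each lies on that cycle.
Every edge lies on some cycle, so there are no bridges.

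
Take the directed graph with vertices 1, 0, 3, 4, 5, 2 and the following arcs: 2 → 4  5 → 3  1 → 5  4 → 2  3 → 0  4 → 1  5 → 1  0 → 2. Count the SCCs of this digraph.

1

{0, 1, 2, 3, 4, 5} are all mutually reachable — one SCC of size 6.
That gives 1 strongly connected component.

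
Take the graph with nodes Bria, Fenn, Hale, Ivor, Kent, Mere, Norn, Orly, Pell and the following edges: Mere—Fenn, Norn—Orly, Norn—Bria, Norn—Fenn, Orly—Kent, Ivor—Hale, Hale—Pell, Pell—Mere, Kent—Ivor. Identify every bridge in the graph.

Bria-Norn

The edges on the cycle Norn-Orly-Kent-Ivor-Hale-Pell-Mere-Fenn-Norn are not bridges since each lies on that cycle.
But removing Norn—Bria disconnects Norn from Bria — this is a bridge.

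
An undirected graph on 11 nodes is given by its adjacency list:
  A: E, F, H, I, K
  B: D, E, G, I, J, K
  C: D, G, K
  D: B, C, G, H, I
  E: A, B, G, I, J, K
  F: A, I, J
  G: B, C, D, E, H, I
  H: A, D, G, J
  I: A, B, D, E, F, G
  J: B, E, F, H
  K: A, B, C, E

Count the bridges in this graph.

The edges on the cycle I-F-A-H-D-G-I are not bridges since each lies on that cycle.
Every edge lies on some cycle, so there are no bridges.

0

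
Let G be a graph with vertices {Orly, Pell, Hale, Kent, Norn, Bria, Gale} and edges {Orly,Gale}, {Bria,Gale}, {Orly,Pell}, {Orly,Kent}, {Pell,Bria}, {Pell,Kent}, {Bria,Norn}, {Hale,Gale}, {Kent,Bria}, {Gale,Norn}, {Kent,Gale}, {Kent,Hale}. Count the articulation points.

0

Removing Gale, for instance, still leaves 1 component. No single vertex removal increases the component count — the graph has no articulation points.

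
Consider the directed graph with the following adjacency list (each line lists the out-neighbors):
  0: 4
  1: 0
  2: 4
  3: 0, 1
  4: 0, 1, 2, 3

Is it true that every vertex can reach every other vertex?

From 1 we can reach every vertex (0, 1, 2, 3, 4), and every vertex can reach 1 (0, 1, 2, 3, 4). So the whole graph is one strongly connected component.

Yes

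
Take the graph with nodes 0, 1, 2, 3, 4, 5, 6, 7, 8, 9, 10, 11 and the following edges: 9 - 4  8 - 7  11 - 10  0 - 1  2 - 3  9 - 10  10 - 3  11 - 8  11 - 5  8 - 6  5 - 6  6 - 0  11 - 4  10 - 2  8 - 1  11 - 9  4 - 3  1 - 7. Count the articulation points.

1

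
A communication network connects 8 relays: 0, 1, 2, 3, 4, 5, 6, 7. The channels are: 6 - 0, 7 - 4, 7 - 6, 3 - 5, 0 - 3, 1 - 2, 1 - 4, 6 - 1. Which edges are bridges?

The edges on the cycle 7-6-1-4-7 are not bridges since each lies on that cycle.
But removing 0 - 3 disconnects 0 from 3; removing 3 - 5 disconnects 3 from 5; removing 6 - 0 disconnects 6 from 0; removing 1 - 2 disconnects 1 from 2 — these are bridges.

0-3, 0-6, 1-2, 3-5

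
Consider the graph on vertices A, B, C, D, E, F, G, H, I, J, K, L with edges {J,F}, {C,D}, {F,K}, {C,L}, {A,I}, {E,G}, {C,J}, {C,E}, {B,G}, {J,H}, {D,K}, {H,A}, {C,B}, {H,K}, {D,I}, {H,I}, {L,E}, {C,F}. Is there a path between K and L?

From K we can reach A, B, C, D, E, F, G, H, I, J, K, L, which includes L.

Yes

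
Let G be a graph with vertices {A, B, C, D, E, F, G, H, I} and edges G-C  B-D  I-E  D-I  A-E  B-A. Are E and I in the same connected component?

From E we can reach A, B, D, E, I, which includes I.

Yes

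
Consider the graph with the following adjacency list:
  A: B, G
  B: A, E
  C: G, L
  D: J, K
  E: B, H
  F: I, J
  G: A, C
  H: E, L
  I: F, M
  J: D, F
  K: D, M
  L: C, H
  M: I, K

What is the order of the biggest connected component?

Starting from D we can reach D, F, I, J, K, M. That is one component of size 6.
Starting from A we can reach A, B, C, E, G, H, L. That is one component of size 7.
The largest has 7 vertices.

7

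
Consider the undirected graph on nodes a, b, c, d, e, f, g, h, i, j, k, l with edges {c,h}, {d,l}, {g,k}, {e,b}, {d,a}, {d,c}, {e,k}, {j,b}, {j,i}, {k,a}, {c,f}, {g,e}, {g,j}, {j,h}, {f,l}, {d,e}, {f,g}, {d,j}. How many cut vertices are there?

1

Removing j increases the component count from 1 to 2, so j is a cut vertex.
By contrast removing g leaves 1 component; it is not a cut vertex. No other vertex is a cut vertex either.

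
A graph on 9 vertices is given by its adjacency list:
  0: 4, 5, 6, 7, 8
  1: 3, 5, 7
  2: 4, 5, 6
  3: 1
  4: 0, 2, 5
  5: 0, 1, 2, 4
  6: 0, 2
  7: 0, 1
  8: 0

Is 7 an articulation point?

No

Deleting 7 leaves 1 component (was 1) (its neighbors 0, 1 remain connected to each other), so 7 is not a cut vertex.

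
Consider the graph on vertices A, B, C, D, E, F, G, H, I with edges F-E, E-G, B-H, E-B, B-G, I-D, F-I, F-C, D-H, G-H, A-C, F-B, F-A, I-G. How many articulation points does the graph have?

1

Removing F increases the component count from 1 to 2, so F is a cut vertex.
By contrast removing I leaves 1 component; it is not a cut vertex. No other vertex is a cut vertex either.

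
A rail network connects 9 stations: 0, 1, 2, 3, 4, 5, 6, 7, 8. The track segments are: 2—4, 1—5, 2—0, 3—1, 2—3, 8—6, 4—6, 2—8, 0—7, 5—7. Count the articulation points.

Removing 2 increases the component count from 1 to 2, so 2 is a cut vertex.
By contrast removing 3 leaves 1 component; it is not a cut vertex. No other vertex is a cut vertex either.

1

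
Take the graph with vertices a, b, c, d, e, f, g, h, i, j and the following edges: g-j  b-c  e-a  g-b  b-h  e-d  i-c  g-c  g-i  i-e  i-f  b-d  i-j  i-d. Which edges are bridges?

The edges on the cycle i-e-d-i are not bridges since each lies on that cycle.
But removing e-a disconnects e from a; removing i-f disconnects i from f; removing h-b disconnects h from b — these are bridges.

a-e, b-h, f-i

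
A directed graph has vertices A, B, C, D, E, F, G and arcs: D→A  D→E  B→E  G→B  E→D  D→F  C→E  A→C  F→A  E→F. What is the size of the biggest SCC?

5

{A, C, D, E, F} are all mutually reachable — one SCC of size 5.
{B} is an SCC by itself.
{G} is an SCC by itself.
The largest has 5 vertices.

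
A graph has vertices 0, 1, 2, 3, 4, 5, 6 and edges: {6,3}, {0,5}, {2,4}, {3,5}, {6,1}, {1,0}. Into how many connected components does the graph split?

2

Starting from 2 we can reach 2, 4. That is one component of size 2.
Starting from 0 we can reach 0, 1, 3, 5, 6. That is one component of size 5.
Total: 2 components.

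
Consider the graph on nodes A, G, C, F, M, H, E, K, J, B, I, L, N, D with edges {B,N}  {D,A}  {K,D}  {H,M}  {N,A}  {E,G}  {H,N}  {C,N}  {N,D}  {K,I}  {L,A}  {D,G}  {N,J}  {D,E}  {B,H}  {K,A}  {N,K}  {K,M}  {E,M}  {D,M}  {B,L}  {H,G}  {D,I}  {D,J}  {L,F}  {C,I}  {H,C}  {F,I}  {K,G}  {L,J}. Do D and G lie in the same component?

From D we can reach A, B, C, D, E, F, G, H, I, J, K, L, M, N, which includes G.

Yes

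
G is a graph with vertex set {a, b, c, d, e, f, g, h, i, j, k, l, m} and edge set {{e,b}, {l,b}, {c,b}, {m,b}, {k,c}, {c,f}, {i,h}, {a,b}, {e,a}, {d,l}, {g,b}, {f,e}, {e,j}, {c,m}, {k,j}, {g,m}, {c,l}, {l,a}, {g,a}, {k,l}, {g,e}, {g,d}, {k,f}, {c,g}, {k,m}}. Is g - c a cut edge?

No

After removing g - c, the path g-m-c still connects them, so the edge is not a bridge.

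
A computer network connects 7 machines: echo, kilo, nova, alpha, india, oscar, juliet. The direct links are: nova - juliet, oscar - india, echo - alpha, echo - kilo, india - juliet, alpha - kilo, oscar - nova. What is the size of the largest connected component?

Starting from echo we can reach echo, kilo, alpha. That is one component of size 3.
Starting from nova we can reach nova, india, oscar, juliet. That is one component of size 4.
The largest has 4 vertices.

4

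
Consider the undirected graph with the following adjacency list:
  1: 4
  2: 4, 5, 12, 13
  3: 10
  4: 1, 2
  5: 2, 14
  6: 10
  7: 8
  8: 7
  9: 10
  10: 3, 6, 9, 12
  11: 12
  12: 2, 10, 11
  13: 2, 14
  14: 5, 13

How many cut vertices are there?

4

Removing 2 increases the component count from 2 to 4, so 2 is a cut vertex.
Removing 4 increases the component count from 2 to 3, so 4 is a cut vertex.
Removing 10 increases the component count from 2 to 5, so 10 is a cut vertex.
Likewise 12 is a cut vertex.
By contrast removing 3 leaves 2 components; it is not a cut vertex. No other vertex is a cut vertex either.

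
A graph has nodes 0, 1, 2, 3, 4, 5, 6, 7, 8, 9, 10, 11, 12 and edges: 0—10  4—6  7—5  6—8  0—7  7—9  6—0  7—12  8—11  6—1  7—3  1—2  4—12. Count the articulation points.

5

Removing 0 increases the component count from 1 to 2, so 0 is a cut vertex.
Removing 1 increases the component count from 1 to 2, so 1 is a cut vertex.
Removing 6 increases the component count from 1 to 3, so 6 is a cut vertex.
Likewise 7, 8 are cut vertices.
By contrast removing 12 leaves 1 component; it is not a cut vertex. No other vertex is a cut vertex either.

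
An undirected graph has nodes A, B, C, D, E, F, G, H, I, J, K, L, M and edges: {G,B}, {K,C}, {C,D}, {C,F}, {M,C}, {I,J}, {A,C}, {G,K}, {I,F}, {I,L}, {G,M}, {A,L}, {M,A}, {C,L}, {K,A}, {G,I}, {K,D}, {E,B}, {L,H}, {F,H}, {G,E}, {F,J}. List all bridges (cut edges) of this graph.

The edges on the cycle G-E-B-G are not bridges since each lies on that cycle.
Every edge lies on some cycle, so there are no bridges.

none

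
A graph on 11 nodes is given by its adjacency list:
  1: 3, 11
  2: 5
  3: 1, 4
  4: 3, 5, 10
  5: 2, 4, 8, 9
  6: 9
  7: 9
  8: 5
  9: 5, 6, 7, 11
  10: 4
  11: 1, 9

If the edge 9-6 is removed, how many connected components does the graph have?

2

Before removal there is 1 component.
9-6 is a bridge — removing it separates 9's side from 6's side.
After removal: 2 components.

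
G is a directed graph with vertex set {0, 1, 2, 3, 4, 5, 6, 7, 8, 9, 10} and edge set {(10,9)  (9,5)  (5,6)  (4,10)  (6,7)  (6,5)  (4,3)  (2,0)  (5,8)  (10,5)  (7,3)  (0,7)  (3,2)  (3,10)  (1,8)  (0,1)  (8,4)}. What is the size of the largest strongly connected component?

11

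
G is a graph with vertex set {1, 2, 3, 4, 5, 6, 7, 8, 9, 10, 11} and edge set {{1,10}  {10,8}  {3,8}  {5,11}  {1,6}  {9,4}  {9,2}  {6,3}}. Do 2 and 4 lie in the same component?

From 2 we can reach 2, 4, 9, which includes 4.

Yes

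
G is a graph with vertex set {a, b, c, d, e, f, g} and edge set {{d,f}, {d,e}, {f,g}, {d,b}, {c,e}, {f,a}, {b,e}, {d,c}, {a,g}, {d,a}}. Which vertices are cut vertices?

d

Removing d increases the component count from 1 to 2, so d is a cut vertex.
By contrast removing a leaves 1 component; it is not a cut vertex. No other vertex is a cut vertex either.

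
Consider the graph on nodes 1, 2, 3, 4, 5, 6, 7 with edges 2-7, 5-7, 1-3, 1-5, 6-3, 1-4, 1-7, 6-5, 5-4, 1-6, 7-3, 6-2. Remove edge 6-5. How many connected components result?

1

6 and 5 are still connected via 6-1-5, so the component count stays at 1.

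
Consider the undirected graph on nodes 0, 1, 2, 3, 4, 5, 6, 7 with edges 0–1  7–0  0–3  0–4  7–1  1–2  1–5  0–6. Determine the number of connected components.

1

Starting from 0 we can reach 0, 1, 2, 3, 4, 5, 6, 7. That is one component of size 8.
Total: 1 component.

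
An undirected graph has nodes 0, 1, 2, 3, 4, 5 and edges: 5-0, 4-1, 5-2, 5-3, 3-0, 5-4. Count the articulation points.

Removing 4 increases the component count from 1 to 2, so 4 is a cut vertex.
Removing 5 increases the component count from 1 to 3, so 5 is a cut vertex.
By contrast removing 1 leaves 1 component; it is not a cut vertex. No other vertex is a cut vertex either.

2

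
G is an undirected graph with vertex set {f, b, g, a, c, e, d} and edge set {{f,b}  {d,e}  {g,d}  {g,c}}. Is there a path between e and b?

No

The component containing e is {c, d, e, g}, and b is not in it.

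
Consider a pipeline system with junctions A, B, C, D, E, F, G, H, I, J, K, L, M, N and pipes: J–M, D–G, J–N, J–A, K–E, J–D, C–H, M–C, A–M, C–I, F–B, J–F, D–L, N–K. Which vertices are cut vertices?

Removing C increases the component count from 1 to 3, so C is a cut vertex.
Removing D increases the component count from 1 to 3, so D is a cut vertex.
Removing F increases the component count from 1 to 2, so F is a cut vertex.
Likewise J, K, M, N are cut vertices.
By contrast removing I leaves 1 component; it is not a cut vertex. No other vertex is a cut vertex either.

C, D, F, J, K, M, N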